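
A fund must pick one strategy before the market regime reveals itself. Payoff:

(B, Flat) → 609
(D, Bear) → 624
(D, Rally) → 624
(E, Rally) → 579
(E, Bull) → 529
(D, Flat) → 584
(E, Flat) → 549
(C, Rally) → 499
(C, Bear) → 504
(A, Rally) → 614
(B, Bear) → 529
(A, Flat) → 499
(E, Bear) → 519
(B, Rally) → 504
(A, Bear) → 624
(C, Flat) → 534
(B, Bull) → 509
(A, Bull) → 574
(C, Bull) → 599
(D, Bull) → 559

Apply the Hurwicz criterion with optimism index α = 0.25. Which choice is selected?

A: 0.25·624 + 0.75·499 = 530.25
B: 0.25·609 + 0.75·504 = 530.25
C: 0.25·599 + 0.75·499 = 524
D: 0.25·624 + 0.75·559 = 575.25
E: 0.25·579 + 0.75·519 = 534
Highest Hurwicz score = 575.25 → D.

D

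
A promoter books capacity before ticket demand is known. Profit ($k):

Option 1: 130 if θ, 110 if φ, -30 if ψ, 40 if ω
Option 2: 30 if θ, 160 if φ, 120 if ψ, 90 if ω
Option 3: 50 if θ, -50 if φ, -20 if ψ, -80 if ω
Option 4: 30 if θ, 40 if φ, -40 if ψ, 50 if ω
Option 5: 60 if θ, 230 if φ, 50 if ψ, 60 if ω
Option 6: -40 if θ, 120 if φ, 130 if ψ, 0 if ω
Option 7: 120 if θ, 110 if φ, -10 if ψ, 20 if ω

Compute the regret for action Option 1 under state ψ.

Best payoff under ψ is 130.
Regret = 130 − (-30) = 160.

160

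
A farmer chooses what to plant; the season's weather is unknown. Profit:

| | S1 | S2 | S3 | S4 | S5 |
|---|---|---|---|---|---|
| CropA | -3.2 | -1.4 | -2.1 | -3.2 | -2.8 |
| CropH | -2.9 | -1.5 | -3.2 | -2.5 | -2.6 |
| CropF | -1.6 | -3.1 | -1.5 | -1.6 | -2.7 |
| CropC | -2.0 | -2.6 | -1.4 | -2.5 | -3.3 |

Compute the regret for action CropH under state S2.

Best payoff under S2 is -1.4.
Regret = -1.4 − (-1.5) = 0.1.

0.1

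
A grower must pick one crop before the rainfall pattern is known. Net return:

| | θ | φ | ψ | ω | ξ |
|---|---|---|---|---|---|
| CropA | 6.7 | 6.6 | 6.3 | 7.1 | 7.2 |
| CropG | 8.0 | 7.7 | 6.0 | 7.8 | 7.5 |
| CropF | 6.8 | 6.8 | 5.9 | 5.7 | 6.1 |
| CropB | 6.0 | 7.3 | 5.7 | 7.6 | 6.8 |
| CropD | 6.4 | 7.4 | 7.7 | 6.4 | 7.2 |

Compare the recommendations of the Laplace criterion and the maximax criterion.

laplace → CropG; maximax → CropG (agree)

Row averages: CropA=6.78, CropG=7.4, CropF=6.26, CropB=6.68, CropD=7.02
Highest average = 7.4 → CropG.
Row maxima: CropA=7.2, CropG=8.0, CropF=6.8, CropB=7.6, CropD=7.7
Best best-case = 8.0 → CropG.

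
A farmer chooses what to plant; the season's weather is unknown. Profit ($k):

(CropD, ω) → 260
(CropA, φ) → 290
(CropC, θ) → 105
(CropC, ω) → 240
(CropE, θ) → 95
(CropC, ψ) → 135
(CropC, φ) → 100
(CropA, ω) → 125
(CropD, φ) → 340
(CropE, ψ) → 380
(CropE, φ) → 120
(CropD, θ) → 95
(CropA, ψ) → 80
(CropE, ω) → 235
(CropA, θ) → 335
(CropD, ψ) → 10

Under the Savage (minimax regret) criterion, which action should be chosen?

Column bests: θ=335, φ=340, ψ=380, ω=260.
CropC regrets: 230, 240, 245, 20 → max 245
CropD regrets: 240, 0, 370, 0 → max 370
CropE regrets: 240, 220, 0, 25 → max 240
CropA regrets: 0, 50, 300, 135 → max 300
Smallest max regret = 240 → CropE.

CropE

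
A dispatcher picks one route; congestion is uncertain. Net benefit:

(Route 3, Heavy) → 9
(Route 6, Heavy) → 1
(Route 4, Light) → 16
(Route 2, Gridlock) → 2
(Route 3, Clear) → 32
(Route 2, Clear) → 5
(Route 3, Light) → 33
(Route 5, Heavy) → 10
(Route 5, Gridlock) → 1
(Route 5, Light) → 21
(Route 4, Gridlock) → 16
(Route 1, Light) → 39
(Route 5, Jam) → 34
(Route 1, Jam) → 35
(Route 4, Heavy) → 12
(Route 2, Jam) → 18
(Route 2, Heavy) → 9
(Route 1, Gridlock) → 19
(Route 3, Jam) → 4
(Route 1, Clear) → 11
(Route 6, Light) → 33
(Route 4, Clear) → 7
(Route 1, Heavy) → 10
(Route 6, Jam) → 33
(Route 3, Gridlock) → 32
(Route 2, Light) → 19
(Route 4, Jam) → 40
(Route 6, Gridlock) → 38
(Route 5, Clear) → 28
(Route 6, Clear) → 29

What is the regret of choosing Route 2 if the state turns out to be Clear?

27

Best payoff under Clear is 32.
Regret = 32 − 5 = 27.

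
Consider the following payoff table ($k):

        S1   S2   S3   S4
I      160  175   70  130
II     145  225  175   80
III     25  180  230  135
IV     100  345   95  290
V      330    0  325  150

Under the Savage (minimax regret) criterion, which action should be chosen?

Column bests: S1=330, S2=345, S3=325, S4=290.
I regrets: 170, 170, 255, 160 → max 255
II regrets: 185, 120, 150, 210 → max 210
III regrets: 305, 165, 95, 155 → max 305
IV regrets: 230, 0, 230, 0 → max 230
V regrets: 0, 345, 0, 140 → max 345
Smallest max regret = 210 → II.

II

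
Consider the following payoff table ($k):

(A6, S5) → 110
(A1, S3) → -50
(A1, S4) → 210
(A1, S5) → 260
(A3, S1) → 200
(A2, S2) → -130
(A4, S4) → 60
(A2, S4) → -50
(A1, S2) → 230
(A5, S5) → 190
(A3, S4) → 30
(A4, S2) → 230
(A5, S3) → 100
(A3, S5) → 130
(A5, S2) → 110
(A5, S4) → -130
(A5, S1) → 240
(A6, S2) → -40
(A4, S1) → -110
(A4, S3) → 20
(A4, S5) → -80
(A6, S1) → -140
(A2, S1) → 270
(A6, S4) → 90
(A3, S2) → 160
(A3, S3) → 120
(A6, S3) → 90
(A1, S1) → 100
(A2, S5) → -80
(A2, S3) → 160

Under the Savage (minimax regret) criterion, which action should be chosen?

A3

Column bests: S1=270, S2=230, S3=160, S4=210, S5=260.
A1 regrets: 170, 0, 210, 0, 0 → max 210
A2 regrets: 0, 360, 0, 260, 340 → max 360
A3 regrets: 70, 70, 40, 180, 130 → max 180
A4 regrets: 380, 0, 140, 150, 340 → max 380
A5 regrets: 30, 120, 60, 340, 70 → max 340
A6 regrets: 410, 270, 70, 120, 150 → max 410
Smallest max regret = 180 → A3.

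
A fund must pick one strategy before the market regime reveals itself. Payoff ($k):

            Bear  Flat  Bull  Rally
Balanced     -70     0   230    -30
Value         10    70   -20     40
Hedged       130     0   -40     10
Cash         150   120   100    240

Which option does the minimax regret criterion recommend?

Column bests: Bear=150, Flat=120, Bull=230, Rally=240.
Balanced regrets: 220, 120, 0, 270 → max 270
Value regrets: 140, 50, 250, 200 → max 250
Hedged regrets: 20, 120, 270, 230 → max 270
Cash regrets: 0, 0, 130, 0 → max 130
Smallest max regret = 130 → Cash.

Cash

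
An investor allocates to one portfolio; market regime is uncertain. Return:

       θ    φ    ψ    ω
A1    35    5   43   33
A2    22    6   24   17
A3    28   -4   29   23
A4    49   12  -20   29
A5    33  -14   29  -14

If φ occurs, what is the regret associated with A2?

Best payoff under φ is 12.
Regret = 12 − 6 = 6.

6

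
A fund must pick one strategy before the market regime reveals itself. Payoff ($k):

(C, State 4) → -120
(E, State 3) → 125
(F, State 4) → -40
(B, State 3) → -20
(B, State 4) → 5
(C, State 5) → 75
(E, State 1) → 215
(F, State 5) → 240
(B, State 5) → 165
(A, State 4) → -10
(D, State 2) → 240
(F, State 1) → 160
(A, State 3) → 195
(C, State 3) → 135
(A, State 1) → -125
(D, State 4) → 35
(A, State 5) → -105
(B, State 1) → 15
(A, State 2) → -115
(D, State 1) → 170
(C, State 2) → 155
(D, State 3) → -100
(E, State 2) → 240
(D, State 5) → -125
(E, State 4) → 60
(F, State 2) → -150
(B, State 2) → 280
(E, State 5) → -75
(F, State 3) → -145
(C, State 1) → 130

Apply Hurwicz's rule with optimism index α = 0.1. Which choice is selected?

B

A: 0.1·195 + 0.9·(-125) = -93
B: 0.1·280 + 0.9·(-20) = 10
C: 0.1·155 + 0.9·(-120) = -92.5
D: 0.1·240 + 0.9·(-125) = -88.5
E: 0.1·240 + 0.9·(-75) = -43.5
F: 0.1·240 + 0.9·(-150) = -111
Highest Hurwicz score = 10 → B.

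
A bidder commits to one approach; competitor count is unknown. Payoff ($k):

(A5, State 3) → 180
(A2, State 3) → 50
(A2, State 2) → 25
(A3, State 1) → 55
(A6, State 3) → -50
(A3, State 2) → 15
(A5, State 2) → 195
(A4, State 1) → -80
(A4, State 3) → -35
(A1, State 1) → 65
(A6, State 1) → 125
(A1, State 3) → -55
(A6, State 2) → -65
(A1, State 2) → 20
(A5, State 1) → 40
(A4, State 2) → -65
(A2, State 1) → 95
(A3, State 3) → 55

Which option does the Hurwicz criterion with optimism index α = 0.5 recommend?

A5

A1: 0.5·65 + 0.5·(-55) = 5
A2: 0.5·95 + 0.5·25 = 60
A3: 0.5·55 + 0.5·15 = 35
A4: 0.5·(-35) + 0.5·(-80) = -57.5
A5: 0.5·195 + 0.5·40 = 117.5
A6: 0.5·125 + 0.5·(-65) = 30
Highest Hurwicz score = 117.5 → A5.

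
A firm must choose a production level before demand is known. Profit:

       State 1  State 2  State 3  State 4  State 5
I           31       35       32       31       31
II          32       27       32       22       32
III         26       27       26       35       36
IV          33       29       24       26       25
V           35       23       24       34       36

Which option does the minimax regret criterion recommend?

I

Column bests: State 1=35, State 2=35, State 3=32, State 4=35, State 5=36.
I regrets: 4, 0, 0, 4, 5 → max 5
II regrets: 3, 8, 0, 13, 4 → max 13
III regrets: 9, 8, 6, 0, 0 → max 9
IV regrets: 2, 6, 8, 9, 11 → max 11
V regrets: 0, 12, 8, 1, 0 → max 12
Smallest max regret = 5 → I.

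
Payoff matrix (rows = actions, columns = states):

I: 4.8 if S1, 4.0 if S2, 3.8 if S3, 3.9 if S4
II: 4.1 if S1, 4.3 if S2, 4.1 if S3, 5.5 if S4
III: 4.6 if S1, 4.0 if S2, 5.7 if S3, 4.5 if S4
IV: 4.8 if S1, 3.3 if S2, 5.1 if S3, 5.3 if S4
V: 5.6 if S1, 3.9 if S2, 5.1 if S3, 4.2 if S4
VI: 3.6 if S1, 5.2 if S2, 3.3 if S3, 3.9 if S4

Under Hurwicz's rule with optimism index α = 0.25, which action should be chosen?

I: 0.25·4.8 + 0.75·3.8 = 4.05
II: 0.25·5.5 + 0.75·4.1 = 4.45
III: 0.25·5.7 + 0.75·4.0 = 4.425
IV: 0.25·5.3 + 0.75·3.3 = 3.8
V: 0.25·5.6 + 0.75·3.9 = 4.325
VI: 0.25·5.2 + 0.75·3.3 = 3.775
Highest Hurwicz score = 4.45 → II.

II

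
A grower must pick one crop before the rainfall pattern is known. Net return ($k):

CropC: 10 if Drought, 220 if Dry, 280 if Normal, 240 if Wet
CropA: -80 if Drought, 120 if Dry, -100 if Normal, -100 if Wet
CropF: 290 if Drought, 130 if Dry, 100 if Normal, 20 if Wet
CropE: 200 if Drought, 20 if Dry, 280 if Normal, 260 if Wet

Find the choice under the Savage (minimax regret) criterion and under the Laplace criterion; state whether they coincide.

minimax regret → CropE; laplace → CropE (agree)

Column bests: Drought=290, Dry=220, Normal=280, Wet=260.
CropC regrets: 280, 0, 0, 20 → max 280
CropA regrets: 370, 100, 380, 360 → max 380
CropF regrets: 0, 90, 180, 240 → max 240
CropE regrets: 90, 200, 0, 0 → max 200
Smallest max regret = 200 → CropE.
Row averages: CropC=187.5, CropA=-40, CropF=135, CropE=190
Highest average = 190 → CropE.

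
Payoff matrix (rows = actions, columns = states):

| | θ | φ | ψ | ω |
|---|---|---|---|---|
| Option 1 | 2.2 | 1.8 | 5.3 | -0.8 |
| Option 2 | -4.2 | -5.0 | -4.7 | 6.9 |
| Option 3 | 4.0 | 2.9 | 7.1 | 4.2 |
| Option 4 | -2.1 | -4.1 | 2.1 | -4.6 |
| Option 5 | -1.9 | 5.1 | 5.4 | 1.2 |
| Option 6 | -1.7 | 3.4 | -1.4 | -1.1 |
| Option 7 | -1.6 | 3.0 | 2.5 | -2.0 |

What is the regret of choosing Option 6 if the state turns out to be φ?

1.7

Best payoff under φ is 5.1.
Regret = 5.1 − 3.4 = 1.7.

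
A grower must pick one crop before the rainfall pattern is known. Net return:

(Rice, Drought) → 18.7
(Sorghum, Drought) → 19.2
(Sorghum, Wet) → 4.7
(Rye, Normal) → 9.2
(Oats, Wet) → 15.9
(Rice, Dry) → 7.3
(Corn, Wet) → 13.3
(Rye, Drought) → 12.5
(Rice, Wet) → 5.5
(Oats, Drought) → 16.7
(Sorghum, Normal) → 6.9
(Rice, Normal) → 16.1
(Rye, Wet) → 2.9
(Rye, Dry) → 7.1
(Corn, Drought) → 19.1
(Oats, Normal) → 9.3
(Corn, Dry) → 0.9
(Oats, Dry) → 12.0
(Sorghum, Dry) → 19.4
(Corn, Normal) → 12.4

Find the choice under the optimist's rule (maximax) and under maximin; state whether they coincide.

maximax → Sorghum; maximin → Oats (disagree)

Row maxima: Rye=12.5, Corn=19.1, Sorghum=19.4, Oats=16.7, Rice=18.7
Best best-case = 19.4 → Sorghum.
Row minima: Rye=2.9, Corn=0.9, Sorghum=4.7, Oats=9.3, Rice=5.5
Best worst-case = 9.3 → Oats.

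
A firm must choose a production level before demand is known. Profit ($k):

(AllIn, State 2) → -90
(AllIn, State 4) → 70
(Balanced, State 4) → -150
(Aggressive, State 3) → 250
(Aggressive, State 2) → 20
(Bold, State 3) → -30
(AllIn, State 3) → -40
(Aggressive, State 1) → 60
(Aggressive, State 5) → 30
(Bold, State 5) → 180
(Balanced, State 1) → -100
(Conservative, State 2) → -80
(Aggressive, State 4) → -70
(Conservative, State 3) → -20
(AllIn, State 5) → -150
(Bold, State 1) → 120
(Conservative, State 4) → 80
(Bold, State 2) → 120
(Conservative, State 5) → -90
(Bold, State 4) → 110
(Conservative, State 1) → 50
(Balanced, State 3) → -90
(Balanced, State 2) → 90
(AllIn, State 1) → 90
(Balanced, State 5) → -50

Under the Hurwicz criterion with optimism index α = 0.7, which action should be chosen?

Aggressive

Conservative: 0.7·80 + 0.3·(-90) = 29
Balanced: 0.7·90 + 0.3·(-150) = 18
Aggressive: 0.7·250 + 0.3·(-70) = 154
Bold: 0.7·180 + 0.3·(-30) = 117
AllIn: 0.7·90 + 0.3·(-150) = 18
Highest Hurwicz score = 154 → Aggressive.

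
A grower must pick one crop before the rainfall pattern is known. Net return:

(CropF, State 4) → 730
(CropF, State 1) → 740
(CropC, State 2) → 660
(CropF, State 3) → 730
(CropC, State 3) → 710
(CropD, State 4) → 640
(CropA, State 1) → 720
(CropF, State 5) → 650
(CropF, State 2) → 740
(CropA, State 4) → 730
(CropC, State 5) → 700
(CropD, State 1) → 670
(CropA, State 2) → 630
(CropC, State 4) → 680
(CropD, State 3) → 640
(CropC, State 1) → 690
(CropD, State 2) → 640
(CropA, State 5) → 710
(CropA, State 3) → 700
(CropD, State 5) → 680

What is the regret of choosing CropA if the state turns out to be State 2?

Best payoff under State 2 is 740.
Regret = 740 − 630 = 110.

110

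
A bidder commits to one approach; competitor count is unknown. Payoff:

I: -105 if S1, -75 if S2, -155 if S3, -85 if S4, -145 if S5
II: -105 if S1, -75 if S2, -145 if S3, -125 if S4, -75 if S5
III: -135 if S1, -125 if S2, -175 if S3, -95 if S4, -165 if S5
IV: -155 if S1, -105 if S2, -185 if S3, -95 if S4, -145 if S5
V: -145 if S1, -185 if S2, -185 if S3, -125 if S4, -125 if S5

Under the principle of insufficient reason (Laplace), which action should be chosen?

II

Row averages: I=-113, II=-105, III=-139, IV=-137, V=-153
Highest average = -105 → II.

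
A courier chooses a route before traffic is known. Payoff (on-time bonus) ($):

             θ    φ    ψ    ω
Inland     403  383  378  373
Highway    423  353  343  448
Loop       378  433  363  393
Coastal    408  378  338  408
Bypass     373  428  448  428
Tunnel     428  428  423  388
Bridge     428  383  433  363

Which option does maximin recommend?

Row minima: Inland=373, Highway=343, Loop=363, Coastal=338, Bypass=373, Tunnel=388, Bridge=363
Best worst-case = 388 → Tunnel.

Tunnel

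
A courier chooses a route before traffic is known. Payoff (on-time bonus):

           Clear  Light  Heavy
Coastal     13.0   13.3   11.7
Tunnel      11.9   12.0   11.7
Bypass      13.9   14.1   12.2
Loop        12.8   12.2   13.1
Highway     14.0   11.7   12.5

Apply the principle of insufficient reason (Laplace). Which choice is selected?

Bypass

Row averages: Coastal=38/3, Tunnel=178/15, Bypass=13.4, Loop=12.7, Highway=191/15
Highest average = 13.4 → Bypass.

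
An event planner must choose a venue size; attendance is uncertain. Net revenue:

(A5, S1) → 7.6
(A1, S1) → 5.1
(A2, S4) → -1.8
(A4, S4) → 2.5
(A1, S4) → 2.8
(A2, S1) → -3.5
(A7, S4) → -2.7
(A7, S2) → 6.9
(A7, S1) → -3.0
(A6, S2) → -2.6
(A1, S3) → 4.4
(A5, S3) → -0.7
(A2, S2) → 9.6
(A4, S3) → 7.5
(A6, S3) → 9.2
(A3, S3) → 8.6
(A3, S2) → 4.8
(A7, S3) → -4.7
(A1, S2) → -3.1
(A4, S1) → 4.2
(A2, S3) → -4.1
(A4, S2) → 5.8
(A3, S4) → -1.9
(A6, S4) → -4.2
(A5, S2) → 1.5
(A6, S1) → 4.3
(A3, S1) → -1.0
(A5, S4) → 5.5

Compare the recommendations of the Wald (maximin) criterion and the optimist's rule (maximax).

Row minima: A1=-3.1, A2=-4.1, A3=-1.9, A4=2.5, A5=-0.7, A6=-4.2, A7=-4.7
Best worst-case = 2.5 → A4.
Row maxima: A1=5.1, A2=9.6, A3=8.6, A4=7.5, A5=7.6, A6=9.2, A7=6.9
Best best-case = 9.6 → A2.

maximin → A4; maximax → A2 (disagree)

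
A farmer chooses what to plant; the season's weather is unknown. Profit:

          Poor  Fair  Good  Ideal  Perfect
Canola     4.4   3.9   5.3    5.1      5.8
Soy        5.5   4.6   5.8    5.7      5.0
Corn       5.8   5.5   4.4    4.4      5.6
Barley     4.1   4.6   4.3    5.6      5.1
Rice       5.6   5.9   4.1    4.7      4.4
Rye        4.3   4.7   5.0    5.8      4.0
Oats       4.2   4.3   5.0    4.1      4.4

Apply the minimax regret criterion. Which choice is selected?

Column bests: Poor=5.8, Fair=5.9, Good=5.8, Ideal=5.8, Perfect=5.8.
Canola regrets: 1.4, 2.0, 0.5, 0.7, 0.0 → max 2.0
Soy regrets: 0.3, 1.3, 0.0, 0.1, 0.8 → max 1.3
Corn regrets: 0.0, 0.4, 1.4, 1.4, 0.2 → max 1.4
Barley regrets: 1.7, 1.3, 1.5, 0.2, 0.7 → max 1.7
Rice regrets: 0.2, 0.0, 1.7, 1.1, 1.4 → max 1.7
Rye regrets: 1.5, 1.2, 0.8, 0.0, 1.8 → max 1.8
Oats regrets: 1.6, 1.6, 0.8, 1.7, 1.4 → max 1.7
Smallest max regret = 1.3 → Soy.

Soy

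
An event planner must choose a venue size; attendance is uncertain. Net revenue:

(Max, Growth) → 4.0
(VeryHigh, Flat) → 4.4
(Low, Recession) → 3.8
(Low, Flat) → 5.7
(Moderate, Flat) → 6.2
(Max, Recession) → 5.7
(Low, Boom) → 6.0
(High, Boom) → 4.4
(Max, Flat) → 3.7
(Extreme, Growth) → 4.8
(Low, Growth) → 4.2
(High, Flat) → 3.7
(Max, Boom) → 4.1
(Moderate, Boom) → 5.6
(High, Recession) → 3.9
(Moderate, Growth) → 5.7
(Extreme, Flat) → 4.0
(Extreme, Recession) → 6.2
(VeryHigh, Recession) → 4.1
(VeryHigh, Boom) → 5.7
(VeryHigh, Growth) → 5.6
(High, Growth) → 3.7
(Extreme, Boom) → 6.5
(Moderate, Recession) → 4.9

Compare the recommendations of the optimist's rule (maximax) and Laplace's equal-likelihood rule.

Row maxima: Low=6.0, Moderate=6.2, High=4.4, VeryHigh=5.7, Extreme=6.5, Max=5.7
Best best-case = 6.5 → Extreme.
Row averages: Low=4.925, Moderate=5.6, High=3.925, VeryHigh=4.95, Extreme=5.375, Max=4.375
Highest average = 5.6 → Moderate.

maximax → Extreme; laplace → Moderate (disagree)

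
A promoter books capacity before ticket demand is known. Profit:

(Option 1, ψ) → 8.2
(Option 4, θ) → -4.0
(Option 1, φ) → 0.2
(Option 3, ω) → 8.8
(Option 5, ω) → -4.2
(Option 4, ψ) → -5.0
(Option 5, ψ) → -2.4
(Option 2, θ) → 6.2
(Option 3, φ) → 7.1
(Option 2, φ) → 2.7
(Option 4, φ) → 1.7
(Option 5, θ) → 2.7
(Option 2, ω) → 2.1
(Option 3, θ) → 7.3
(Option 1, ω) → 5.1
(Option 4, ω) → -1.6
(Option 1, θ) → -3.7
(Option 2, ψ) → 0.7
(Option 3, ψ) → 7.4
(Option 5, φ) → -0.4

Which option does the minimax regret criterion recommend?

Option 3

Column bests: θ=7.3, φ=7.1, ψ=8.2, ω=8.8.
Option 1 regrets: 11.0, 6.9, 0.0, 3.7 → max 11.0
Option 2 regrets: 1.1, 4.4, 7.5, 6.7 → max 7.5
Option 3 regrets: 0.0, 0.0, 0.8, 0.0 → max 0.8
Option 4 regrets: 11.3, 5.4, 13.2, 10.4 → max 13.2
Option 5 regrets: 4.6, 7.5, 10.6, 13.0 → max 13.0
Smallest max regret = 0.8 → Option 3.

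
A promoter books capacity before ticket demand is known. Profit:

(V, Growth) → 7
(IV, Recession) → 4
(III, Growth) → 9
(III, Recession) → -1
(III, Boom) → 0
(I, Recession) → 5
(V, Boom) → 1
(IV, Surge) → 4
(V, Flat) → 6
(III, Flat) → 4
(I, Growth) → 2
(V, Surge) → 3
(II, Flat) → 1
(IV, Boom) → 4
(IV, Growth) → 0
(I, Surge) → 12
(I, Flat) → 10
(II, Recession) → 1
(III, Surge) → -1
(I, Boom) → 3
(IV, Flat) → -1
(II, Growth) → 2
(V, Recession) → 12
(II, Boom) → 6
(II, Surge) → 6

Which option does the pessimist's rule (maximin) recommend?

I

Row minima: I=2, II=1, III=-1, IV=-1, V=1
Best worst-case = 2 → I.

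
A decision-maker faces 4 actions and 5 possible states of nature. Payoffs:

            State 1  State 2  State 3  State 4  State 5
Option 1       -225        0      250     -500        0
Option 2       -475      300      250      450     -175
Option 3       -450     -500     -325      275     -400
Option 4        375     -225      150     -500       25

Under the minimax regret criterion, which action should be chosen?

Option 3

Column bests: State 1=375, State 2=300, State 3=250, State 4=450, State 5=25.
Option 1 regrets: 600, 300, 0, 950, 25 → max 950
Option 2 regrets: 850, 0, 0, 0, 200 → max 850
Option 3 regrets: 825, 800, 575, 175, 425 → max 825
Option 4 regrets: 0, 525, 100, 950, 0 → max 950
Smallest max regret = 825 → Option 3.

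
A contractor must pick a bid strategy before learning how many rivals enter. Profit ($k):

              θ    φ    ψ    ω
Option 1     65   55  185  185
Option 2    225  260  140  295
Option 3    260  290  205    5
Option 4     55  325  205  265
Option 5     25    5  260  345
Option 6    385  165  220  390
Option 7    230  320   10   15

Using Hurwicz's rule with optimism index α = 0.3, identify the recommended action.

Option 6

Option 1: 0.3·185 + 0.7·55 = 94
Option 2: 0.3·295 + 0.7·140 = 186.5
Option 3: 0.3·290 + 0.7·5 = 90.5
Option 4: 0.3·325 + 0.7·55 = 136
Option 5: 0.3·345 + 0.7·5 = 107
Option 6: 0.3·390 + 0.7·165 = 232.5
Option 7: 0.3·320 + 0.7·10 = 103
Highest Hurwicz score = 232.5 → Option 6.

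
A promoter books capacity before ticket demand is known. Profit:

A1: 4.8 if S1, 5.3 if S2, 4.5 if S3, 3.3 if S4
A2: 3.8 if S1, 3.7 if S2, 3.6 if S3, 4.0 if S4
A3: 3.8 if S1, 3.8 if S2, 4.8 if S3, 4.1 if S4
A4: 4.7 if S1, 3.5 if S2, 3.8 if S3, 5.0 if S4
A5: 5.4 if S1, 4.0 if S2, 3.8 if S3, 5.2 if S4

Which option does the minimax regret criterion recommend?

A5

Column bests: S1=5.4, S2=5.3, S3=4.8, S4=5.2.
A1 regrets: 0.6, 0.0, 0.3, 1.9 → max 1.9
A2 regrets: 1.6, 1.6, 1.2, 1.2 → max 1.6
A3 regrets: 1.6, 1.5, 0.0, 1.1 → max 1.6
A4 regrets: 0.7, 1.8, 1.0, 0.2 → max 1.8
A5 regrets: 0.0, 1.3, 1.0, 0.0 → max 1.3
Smallest max regret = 1.3 → A5.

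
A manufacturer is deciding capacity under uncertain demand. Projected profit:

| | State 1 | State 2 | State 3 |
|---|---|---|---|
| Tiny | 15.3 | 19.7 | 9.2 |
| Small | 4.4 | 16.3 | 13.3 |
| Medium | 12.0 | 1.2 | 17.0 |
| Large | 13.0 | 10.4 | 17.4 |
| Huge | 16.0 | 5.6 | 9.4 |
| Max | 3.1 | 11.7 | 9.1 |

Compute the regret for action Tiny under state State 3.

Best payoff under State 3 is 17.4.
Regret = 17.4 − 9.2 = 8.2.

8.2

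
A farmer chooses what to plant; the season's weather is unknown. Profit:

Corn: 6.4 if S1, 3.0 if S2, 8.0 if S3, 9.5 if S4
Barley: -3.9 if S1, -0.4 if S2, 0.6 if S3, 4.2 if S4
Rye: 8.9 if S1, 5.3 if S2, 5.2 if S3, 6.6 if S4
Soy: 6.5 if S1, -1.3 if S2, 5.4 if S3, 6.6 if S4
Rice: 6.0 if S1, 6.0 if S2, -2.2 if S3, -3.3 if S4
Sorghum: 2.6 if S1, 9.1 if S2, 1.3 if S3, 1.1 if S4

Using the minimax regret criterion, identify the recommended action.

Column bests: S1=8.9, S2=9.1, S3=8.0, S4=9.5.
Corn regrets: 2.5, 6.1, 0.0, 0.0 → max 6.1
Barley regrets: 12.8, 9.5, 7.4, 5.3 → max 12.8
Rye regrets: 0.0, 3.8, 2.8, 2.9 → max 3.8
Soy regrets: 2.4, 10.4, 2.6, 2.9 → max 10.4
Rice regrets: 2.9, 3.1, 10.2, 12.8 → max 12.8
Sorghum regrets: 6.3, 0.0, 6.7, 8.4 → max 8.4
Smallest max regret = 3.8 → Rye.

Rye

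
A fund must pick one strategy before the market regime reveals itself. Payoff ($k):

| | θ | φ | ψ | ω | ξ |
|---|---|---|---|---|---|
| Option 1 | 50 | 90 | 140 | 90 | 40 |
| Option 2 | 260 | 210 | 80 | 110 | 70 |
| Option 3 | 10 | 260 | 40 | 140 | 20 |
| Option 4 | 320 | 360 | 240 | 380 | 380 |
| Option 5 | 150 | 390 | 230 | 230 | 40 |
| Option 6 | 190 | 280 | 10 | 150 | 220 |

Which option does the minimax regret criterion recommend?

Option 4

Column bests: θ=320, φ=390, ψ=240, ω=380, ξ=380.
Option 1 regrets: 270, 300, 100, 290, 340 → max 340
Option 2 regrets: 60, 180, 160, 270, 310 → max 310
Option 3 regrets: 310, 130, 200, 240, 360 → max 360
Option 4 regrets: 0, 30, 0, 0, 0 → max 30
Option 5 regrets: 170, 0, 10, 150, 340 → max 340
Option 6 regrets: 130, 110, 230, 230, 160 → max 230
Smallest max regret = 30 → Option 4.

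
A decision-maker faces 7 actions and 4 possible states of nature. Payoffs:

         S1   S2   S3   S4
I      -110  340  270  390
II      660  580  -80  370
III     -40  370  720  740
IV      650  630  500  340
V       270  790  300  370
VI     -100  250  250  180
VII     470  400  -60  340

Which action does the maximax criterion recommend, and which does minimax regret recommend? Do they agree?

Row maxima: I=390, II=660, III=740, IV=650, V=790, VI=250, VII=470
Best best-case = 790 → V.
Column bests: S1=660, S2=790, S3=720, S4=740.
I regrets: 770, 450, 450, 350 → max 770
II regrets: 0, 210, 800, 370 → max 800
III regrets: 700, 420, 0, 0 → max 700
IV regrets: 10, 160, 220, 400 → max 400
V regrets: 390, 0, 420, 370 → max 420
VI regrets: 760, 540, 470, 560 → max 760
VII regrets: 190, 390, 780, 400 → max 780
Smallest max regret = 400 → IV.

maximax → V; minimax regret → IV (disagree)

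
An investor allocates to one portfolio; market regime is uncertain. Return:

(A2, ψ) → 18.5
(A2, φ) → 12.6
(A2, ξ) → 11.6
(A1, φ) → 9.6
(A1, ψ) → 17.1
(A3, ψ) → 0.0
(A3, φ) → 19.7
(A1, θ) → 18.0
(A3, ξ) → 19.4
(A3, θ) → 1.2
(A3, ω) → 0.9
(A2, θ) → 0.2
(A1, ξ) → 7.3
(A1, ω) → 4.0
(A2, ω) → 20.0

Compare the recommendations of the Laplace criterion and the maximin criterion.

Row averages: A1=11.2, A2=12.58, A3=8.24
Highest average = 12.58 → A2.
Row minima: A1=4.0, A2=0.2, A3=0.0
Best worst-case = 4.0 → A1.

laplace → A2; maximin → A1 (disagree)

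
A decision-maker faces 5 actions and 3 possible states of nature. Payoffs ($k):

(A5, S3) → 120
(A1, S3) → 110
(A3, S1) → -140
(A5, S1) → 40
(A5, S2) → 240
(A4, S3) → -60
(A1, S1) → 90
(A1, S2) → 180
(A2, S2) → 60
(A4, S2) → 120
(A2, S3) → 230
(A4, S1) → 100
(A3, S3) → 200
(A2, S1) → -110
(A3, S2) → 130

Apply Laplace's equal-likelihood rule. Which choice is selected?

Row averages: A1=380/3, A2=60, A3=190/3, A4=160/3, A5=400/3
Highest average = 400/3 → A5.

A5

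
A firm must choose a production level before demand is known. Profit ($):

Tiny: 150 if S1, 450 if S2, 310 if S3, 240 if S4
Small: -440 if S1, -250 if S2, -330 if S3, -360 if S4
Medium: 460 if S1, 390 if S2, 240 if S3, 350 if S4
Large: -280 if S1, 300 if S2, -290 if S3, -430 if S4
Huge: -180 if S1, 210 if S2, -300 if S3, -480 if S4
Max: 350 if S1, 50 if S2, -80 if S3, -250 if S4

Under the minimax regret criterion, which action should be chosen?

Column bests: S1=460, S2=450, S3=310, S4=350.
Tiny regrets: 310, 0, 0, 110 → max 310
Small regrets: 900, 700, 640, 710 → max 900
Medium regrets: 0, 60, 70, 0 → max 70
Large regrets: 740, 150, 600, 780 → max 780
Huge regrets: 640, 240, 610, 830 → max 830
Max regrets: 110, 400, 390, 600 → max 600
Smallest max regret = 70 → Medium.

Medium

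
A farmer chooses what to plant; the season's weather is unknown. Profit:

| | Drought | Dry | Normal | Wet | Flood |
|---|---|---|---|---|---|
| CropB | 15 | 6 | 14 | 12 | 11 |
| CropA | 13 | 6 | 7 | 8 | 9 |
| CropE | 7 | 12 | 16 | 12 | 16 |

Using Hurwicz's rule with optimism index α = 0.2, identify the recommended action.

CropB: 0.2·15 + 0.8·6 = 7.8
CropA: 0.2·13 + 0.8·6 = 7.4
CropE: 0.2·16 + 0.8·7 = 8.8
Highest Hurwicz score = 8.8 → CropE.

CropE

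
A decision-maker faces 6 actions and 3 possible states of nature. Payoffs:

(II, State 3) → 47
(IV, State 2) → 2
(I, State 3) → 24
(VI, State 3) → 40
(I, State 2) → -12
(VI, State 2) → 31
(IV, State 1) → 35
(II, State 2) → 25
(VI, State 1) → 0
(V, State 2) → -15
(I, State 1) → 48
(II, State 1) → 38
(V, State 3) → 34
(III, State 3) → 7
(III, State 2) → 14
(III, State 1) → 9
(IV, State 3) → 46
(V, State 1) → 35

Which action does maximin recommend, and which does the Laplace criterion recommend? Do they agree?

maximin → II; laplace → II (agree)

Row minima: I=-12, II=25, III=7, IV=2, V=-15, VI=0
Best worst-case = 25 → II.
Row averages: I=20, II=110/3, III=10, IV=83/3, V=18, VI=71/3
Highest average = 110/3 → II.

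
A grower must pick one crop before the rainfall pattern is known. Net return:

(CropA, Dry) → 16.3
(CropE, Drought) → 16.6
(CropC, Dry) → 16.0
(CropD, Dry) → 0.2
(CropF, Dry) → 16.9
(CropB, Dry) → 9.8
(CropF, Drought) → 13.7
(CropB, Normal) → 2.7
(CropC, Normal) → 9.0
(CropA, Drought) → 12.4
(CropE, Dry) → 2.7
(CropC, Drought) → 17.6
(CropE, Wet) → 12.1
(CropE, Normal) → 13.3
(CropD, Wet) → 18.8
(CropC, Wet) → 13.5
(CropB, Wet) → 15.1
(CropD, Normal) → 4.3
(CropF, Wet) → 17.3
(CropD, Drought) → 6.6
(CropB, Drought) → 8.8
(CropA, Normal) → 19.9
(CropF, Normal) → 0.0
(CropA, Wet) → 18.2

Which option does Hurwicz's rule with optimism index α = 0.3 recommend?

CropC: 0.3·17.6 + 0.7·9.0 = 11.58
CropB: 0.3·15.1 + 0.7·2.7 = 6.42
CropE: 0.3·16.6 + 0.7·2.7 = 6.87
CropF: 0.3·17.3 + 0.7·0.0 = 5.19
CropD: 0.3·18.8 + 0.7·0.2 = 5.78
CropA: 0.3·19.9 + 0.7·12.4 = 14.65
Highest Hurwicz score = 14.65 → CropA.

CropA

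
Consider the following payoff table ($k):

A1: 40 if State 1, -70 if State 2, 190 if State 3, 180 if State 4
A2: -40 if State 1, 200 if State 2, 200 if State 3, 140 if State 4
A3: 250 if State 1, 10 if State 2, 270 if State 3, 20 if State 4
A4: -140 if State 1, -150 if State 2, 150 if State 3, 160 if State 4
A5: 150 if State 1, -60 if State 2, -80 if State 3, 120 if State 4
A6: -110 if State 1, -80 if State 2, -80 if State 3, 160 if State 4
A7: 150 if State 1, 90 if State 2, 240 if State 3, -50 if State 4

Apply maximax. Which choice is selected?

A3

Row maxima: A1=190, A2=200, A3=270, A4=160, A5=150, A6=160, A7=240
Best best-case = 270 → A3.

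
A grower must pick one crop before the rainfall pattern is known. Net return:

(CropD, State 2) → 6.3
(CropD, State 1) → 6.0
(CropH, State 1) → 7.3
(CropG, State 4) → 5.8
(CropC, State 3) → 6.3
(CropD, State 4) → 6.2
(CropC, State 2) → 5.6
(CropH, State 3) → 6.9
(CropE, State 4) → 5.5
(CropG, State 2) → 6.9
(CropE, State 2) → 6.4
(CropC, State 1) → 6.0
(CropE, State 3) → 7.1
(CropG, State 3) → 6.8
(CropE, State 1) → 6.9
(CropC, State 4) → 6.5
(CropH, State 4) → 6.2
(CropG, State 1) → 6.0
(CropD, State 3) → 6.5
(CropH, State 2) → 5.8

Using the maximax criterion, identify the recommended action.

Row maxima: CropD=6.5, CropE=7.1, CropC=6.5, CropH=7.3, CropG=6.9
Best best-case = 7.3 → CropH.

CropH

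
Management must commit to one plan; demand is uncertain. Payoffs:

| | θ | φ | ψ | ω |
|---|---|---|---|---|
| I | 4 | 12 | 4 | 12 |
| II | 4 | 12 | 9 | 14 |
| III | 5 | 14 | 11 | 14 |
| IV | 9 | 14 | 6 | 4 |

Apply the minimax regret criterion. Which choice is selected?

III

Column bests: θ=9, φ=14, ψ=11, ω=14.
I regrets: 5, 2, 7, 2 → max 7
II regrets: 5, 2, 2, 0 → max 5
III regrets: 4, 0, 0, 0 → max 4
IV regrets: 0, 0, 5, 10 → max 10
Smallest max regret = 4 → III.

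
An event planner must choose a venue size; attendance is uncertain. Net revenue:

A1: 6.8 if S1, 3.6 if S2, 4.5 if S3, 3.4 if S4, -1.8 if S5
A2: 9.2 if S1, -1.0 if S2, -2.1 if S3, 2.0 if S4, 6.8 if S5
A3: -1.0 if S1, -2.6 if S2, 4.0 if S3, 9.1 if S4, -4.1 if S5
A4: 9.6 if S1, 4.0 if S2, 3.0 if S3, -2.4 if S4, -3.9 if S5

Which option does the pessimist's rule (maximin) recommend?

Row minima: A1=-1.8, A2=-2.1, A3=-4.1, A4=-3.9
Best worst-case = -1.8 → A1.

A1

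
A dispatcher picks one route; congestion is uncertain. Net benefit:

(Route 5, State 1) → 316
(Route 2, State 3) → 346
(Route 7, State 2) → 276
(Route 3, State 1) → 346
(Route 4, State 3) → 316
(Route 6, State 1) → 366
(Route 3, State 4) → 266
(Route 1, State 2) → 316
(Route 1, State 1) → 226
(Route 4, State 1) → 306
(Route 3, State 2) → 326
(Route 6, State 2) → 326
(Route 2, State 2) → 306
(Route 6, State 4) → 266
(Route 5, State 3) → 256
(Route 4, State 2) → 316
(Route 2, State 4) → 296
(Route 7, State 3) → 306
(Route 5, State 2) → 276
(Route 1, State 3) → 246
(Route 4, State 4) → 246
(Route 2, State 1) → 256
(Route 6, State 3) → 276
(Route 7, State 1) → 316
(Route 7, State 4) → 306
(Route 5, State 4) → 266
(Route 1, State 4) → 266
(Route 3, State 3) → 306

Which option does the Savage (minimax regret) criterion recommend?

Column bests: State 1=366, State 2=326, State 3=346, State 4=306.
Route 1 regrets: 140, 10, 100, 40 → max 140
Route 2 regrets: 110, 20, 0, 10 → max 110
Route 3 regrets: 20, 0, 40, 40 → max 40
Route 4 regrets: 60, 10, 30, 60 → max 60
Route 5 regrets: 50, 50, 90, 40 → max 90
Route 6 regrets: 0, 0, 70, 40 → max 70
Route 7 regrets: 50, 50, 40, 0 → max 50
Smallest max regret = 40 → Route 3.

Route 3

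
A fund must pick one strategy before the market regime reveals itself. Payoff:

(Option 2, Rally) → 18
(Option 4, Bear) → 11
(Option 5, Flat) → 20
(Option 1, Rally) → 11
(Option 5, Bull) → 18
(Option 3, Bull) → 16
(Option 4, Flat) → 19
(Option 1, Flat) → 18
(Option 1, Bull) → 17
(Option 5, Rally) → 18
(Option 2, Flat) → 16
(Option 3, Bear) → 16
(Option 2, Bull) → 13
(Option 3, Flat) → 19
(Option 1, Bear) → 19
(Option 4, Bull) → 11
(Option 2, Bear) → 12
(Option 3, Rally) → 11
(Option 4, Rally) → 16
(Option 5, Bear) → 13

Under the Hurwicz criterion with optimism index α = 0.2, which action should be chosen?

Option 1: 0.2·19 + 0.8·11 = 12.6
Option 2: 0.2·18 + 0.8·12 = 13.2
Option 3: 0.2·19 + 0.8·11 = 12.6
Option 4: 0.2·19 + 0.8·11 = 12.6
Option 5: 0.2·20 + 0.8·13 = 14.4
Highest Hurwicz score = 14.4 → Option 5.

Option 5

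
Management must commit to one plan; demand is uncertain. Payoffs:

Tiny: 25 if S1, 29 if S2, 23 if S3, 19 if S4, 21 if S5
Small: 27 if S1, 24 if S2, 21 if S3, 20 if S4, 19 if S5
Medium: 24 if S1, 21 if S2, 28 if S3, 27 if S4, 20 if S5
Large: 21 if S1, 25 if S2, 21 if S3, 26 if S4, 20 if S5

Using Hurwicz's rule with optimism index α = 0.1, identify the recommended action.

Tiny: 0.1·29 + 0.9·19 = 20
Small: 0.1·27 + 0.9·19 = 19.8
Medium: 0.1·28 + 0.9·20 = 20.8
Large: 0.1·26 + 0.9·20 = 20.6
Highest Hurwicz score = 20.8 → Medium.

Medium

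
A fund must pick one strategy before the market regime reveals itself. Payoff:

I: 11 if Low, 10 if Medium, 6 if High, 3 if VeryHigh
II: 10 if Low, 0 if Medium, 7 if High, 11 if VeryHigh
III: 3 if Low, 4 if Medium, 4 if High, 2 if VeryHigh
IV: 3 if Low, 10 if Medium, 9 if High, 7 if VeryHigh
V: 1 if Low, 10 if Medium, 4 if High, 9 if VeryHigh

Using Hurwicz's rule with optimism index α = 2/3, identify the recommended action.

I: 2/3·11 + 1/3·3 = 25/3
II: 2/3·11 + 1/3·0 = 22/3
III: 2/3·4 + 1/3·2 = 10/3
IV: 2/3·10 + 1/3·3 = 23/3
V: 2/3·10 + 1/3·1 = 7
Highest Hurwicz score = 25/3 → I.

I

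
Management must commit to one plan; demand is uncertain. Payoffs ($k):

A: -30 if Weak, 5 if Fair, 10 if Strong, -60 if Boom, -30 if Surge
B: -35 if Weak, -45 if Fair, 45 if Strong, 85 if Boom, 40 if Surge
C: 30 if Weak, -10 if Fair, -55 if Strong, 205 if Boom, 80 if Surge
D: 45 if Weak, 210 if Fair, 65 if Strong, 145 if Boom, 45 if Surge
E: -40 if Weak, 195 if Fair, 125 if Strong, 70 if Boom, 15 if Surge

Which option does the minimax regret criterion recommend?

Column bests: Weak=45, Fair=210, Strong=125, Boom=205, Surge=80.
A regrets: 75, 205, 115, 265, 110 → max 265
B regrets: 80, 255, 80, 120, 40 → max 255
C regrets: 15, 220, 180, 0, 0 → max 220
D regrets: 0, 0, 60, 60, 35 → max 60
E regrets: 85, 15, 0, 135, 65 → max 135
Smallest max regret = 60 → D.

D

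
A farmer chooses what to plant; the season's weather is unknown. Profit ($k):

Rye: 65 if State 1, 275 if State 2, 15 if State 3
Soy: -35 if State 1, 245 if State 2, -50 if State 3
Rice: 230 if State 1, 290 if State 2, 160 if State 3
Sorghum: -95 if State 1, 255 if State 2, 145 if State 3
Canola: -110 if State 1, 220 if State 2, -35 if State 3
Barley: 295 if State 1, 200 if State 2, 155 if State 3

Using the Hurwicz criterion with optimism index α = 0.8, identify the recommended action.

Rye: 0.8·275 + 0.2·15 = 223
Soy: 0.8·245 + 0.2·(-50) = 186
Rice: 0.8·290 + 0.2·160 = 264
Sorghum: 0.8·255 + 0.2·(-95) = 185
Canola: 0.8·220 + 0.2·(-110) = 154
Barley: 0.8·295 + 0.2·155 = 267
Highest Hurwicz score = 267 → Barley.

Barley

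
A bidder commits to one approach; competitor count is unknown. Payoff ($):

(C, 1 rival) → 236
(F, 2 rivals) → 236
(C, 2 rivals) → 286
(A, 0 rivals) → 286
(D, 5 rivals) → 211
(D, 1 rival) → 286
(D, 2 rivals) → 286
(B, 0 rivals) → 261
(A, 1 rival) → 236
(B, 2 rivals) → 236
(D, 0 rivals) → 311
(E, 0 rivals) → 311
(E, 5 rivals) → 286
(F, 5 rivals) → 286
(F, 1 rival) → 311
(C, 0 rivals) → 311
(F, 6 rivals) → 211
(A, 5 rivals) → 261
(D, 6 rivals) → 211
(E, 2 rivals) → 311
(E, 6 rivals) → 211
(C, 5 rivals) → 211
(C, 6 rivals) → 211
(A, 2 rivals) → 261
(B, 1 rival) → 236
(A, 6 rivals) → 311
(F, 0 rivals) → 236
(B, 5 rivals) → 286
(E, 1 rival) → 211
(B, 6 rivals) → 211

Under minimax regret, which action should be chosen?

Column bests: 0 rivals=311, 1 rival=311, 2 rivals=311, 5 rivals=286, 6 rivals=311.
A regrets: 25, 75, 50, 25, 0 → max 75
B regrets: 50, 75, 75, 0, 100 → max 100
C regrets: 0, 75, 25, 75, 100 → max 100
D regrets: 0, 25, 25, 75, 100 → max 100
E regrets: 0, 100, 0, 0, 100 → max 100
F regrets: 75, 0, 75, 0, 100 → max 100
Smallest max regret = 75 → A.

A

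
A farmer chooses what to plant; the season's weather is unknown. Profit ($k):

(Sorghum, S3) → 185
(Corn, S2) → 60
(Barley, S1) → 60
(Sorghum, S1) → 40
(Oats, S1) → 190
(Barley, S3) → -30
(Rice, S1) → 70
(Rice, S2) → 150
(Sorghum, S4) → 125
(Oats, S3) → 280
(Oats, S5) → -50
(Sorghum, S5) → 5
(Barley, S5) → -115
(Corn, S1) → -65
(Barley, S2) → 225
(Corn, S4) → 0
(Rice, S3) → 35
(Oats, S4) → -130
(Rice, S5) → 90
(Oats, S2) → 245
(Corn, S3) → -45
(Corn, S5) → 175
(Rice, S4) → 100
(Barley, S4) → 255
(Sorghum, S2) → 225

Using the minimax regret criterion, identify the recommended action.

Column bests: S1=190, S2=245, S3=280, S4=255, S5=175.
Sorghum regrets: 150, 20, 95, 130, 170 → max 170
Rice regrets: 120, 95, 245, 155, 85 → max 245
Oats regrets: 0, 0, 0, 385, 225 → max 385
Corn regrets: 255, 185, 325, 255, 0 → max 325
Barley regrets: 130, 20, 310, 0, 290 → max 310
Smallest max regret = 170 → Sorghum.

Sorghum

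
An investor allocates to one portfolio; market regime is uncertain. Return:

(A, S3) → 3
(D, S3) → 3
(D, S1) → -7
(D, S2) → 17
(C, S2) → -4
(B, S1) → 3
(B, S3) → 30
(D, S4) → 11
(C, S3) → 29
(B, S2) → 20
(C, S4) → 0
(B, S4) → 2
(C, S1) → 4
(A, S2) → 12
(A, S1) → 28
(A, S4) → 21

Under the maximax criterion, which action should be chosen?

B

Row maxima: A=28, B=30, C=29, D=17
Best best-case = 30 → B.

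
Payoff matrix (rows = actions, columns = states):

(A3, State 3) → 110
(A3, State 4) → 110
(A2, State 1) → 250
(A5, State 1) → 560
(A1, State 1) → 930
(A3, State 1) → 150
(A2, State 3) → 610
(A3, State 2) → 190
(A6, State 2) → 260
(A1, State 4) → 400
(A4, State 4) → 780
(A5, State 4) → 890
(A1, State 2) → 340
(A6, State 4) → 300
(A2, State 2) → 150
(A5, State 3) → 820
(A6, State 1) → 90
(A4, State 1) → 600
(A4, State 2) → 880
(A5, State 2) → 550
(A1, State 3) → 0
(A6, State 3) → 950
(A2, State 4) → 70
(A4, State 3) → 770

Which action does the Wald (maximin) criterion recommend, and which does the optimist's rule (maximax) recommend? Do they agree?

Row minima: A1=0, A2=70, A3=110, A4=600, A5=550, A6=90
Best worst-case = 600 → A4.
Row maxima: A1=930, A2=610, A3=190, A4=880, A5=890, A6=950
Best best-case = 950 → A6.

maximin → A4; maximax → A6 (disagree)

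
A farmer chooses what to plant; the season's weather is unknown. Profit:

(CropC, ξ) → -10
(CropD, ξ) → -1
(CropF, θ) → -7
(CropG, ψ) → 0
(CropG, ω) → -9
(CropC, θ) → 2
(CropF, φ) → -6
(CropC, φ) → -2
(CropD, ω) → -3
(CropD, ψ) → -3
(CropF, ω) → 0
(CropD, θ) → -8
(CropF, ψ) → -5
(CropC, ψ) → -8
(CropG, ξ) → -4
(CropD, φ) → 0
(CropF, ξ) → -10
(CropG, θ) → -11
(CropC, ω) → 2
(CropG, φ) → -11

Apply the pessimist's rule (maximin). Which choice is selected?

CropD

Row minima: CropD=-8, CropG=-11, CropF=-10, CropC=-10
Best worst-case = -8 → CropD.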